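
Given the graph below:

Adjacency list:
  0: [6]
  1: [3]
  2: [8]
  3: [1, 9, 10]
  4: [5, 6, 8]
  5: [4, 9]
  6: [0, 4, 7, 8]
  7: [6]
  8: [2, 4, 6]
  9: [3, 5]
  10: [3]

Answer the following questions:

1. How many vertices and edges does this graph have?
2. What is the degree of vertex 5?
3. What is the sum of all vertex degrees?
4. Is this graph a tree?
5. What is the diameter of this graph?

Count: 11 vertices, 11 edges.
Vertex 5 has neighbors [4, 9], degree = 2.
Handshaking lemma: 2 * 11 = 22.
A tree on 11 vertices has 10 edges. This graph has 11 edges (1 extra). Not a tree.
Diameter (longest shortest path) = 6.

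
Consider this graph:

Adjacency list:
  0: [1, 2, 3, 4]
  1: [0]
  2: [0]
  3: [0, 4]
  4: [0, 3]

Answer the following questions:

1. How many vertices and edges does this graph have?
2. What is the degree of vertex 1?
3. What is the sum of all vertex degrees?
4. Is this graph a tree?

Count: 5 vertices, 5 edges.
Vertex 1 has neighbors [0], degree = 1.
Handshaking lemma: 2 * 5 = 10.
A tree on 5 vertices has 4 edges. This graph has 5 edges (1 extra). Not a tree.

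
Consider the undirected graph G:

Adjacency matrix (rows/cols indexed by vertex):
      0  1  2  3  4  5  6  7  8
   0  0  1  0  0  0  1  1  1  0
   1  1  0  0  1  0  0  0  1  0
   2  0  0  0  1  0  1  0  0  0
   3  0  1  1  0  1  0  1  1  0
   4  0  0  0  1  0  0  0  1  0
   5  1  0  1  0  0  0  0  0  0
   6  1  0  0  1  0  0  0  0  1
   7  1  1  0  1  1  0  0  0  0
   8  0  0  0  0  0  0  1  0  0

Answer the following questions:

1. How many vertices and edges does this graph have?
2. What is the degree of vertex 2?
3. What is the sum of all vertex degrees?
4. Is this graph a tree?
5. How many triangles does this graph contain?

Count: 9 vertices, 13 edges.
Vertex 2 has neighbors [3, 5], degree = 2.
Handshaking lemma: 2 * 13 = 26.
A tree on 9 vertices has 8 edges. This graph has 13 edges (5 extra). Not a tree.
Number of triangles = 3.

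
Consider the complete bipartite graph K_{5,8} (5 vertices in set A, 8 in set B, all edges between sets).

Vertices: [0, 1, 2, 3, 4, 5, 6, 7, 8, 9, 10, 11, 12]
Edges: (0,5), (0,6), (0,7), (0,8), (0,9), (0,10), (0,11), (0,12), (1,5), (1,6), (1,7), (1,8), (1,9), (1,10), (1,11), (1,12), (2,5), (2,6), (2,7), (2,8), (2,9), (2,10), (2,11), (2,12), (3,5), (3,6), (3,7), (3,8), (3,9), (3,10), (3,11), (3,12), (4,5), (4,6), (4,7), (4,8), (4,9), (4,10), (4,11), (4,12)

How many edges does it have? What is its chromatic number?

K_{5,8} has 5 * 8 = 40 edges.
Bipartite graphs have chromatic number 2 (color each partition differently).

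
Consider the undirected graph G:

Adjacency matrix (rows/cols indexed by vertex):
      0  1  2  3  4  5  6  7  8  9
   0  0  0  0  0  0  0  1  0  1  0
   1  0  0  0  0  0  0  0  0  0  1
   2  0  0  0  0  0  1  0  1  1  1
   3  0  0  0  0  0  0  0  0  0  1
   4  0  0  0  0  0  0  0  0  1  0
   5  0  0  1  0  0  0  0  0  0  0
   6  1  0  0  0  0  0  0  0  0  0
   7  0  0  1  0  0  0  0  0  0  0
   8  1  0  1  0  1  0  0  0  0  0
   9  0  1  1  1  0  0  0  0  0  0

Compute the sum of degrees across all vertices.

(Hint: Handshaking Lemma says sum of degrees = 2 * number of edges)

Count edges: 9 edges.
By Handshaking Lemma: sum of degrees = 2 * 9 = 18.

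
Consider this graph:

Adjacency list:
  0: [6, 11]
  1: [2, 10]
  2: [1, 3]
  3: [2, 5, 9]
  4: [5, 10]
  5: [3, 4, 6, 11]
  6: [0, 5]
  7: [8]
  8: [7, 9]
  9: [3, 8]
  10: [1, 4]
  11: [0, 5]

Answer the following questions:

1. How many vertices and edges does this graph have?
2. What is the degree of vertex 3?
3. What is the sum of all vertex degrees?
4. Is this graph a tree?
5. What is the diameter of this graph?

Count: 12 vertices, 13 edges.
Vertex 3 has neighbors [2, 5, 9], degree = 3.
Handshaking lemma: 2 * 13 = 26.
A tree on 12 vertices has 11 edges. This graph has 13 edges (2 extra). Not a tree.
Diameter (longest shortest path) = 6.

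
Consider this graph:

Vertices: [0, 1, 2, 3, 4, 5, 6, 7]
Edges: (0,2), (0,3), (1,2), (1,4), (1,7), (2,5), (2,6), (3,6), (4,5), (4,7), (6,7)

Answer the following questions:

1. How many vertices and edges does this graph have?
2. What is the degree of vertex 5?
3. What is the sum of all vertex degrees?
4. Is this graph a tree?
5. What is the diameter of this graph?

Count: 8 vertices, 11 edges.
Vertex 5 has neighbors [2, 4], degree = 2.
Handshaking lemma: 2 * 11 = 22.
A tree on 8 vertices has 7 edges. This graph has 11 edges (4 extra). Not a tree.
Diameter (longest shortest path) = 3.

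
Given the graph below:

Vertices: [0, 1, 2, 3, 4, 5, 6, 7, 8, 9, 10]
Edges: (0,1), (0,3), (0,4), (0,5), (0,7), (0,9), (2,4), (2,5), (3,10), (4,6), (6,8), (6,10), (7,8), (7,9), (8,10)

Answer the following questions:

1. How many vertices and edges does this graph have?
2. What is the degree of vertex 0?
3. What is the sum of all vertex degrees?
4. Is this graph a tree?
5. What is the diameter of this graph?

Count: 11 vertices, 15 edges.
Vertex 0 has neighbors [1, 3, 4, 5, 7, 9], degree = 6.
Handshaking lemma: 2 * 15 = 30.
A tree on 11 vertices has 10 edges. This graph has 15 edges (5 extra). Not a tree.
Diameter (longest shortest path) = 3.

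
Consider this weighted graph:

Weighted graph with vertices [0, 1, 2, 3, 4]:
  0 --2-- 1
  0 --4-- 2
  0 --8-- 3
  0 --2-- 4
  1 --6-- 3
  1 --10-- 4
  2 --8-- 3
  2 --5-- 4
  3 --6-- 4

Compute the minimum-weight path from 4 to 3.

Using Dijkstra's algorithm from vertex 4:
Shortest path: 4 -> 3
Total weight: 6 = 6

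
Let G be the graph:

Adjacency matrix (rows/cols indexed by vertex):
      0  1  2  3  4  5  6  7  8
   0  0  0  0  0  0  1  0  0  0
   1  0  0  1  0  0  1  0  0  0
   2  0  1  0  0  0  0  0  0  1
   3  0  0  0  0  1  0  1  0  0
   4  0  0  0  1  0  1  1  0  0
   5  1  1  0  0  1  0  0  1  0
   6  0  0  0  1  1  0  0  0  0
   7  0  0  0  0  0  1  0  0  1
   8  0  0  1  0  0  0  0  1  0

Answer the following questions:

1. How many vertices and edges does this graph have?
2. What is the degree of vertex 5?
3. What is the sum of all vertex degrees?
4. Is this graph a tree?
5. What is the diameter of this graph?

Count: 9 vertices, 10 edges.
Vertex 5 has neighbors [0, 1, 4, 7], degree = 4.
Handshaking lemma: 2 * 10 = 20.
A tree on 9 vertices has 8 edges. This graph has 10 edges (2 extra). Not a tree.
Diameter (longest shortest path) = 4.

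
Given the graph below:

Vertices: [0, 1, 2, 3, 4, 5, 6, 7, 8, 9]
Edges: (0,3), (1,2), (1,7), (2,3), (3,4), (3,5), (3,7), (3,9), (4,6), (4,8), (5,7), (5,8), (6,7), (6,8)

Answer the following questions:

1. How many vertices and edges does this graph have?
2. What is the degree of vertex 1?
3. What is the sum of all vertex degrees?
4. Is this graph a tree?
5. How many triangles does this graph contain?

Count: 10 vertices, 14 edges.
Vertex 1 has neighbors [2, 7], degree = 2.
Handshaking lemma: 2 * 14 = 28.
A tree on 10 vertices has 9 edges. This graph has 14 edges (5 extra). Not a tree.
Number of triangles = 2.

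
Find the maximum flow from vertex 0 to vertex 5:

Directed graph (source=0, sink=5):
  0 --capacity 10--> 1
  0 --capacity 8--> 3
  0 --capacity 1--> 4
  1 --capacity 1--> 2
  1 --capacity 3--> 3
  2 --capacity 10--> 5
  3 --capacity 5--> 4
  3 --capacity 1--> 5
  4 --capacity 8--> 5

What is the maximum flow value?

Computing max flow:
  Flow on (0->1): 4/10
  Flow on (0->3): 3/8
  Flow on (0->4): 1/1
  Flow on (1->2): 1/1
  Flow on (1->3): 3/3
  Flow on (2->5): 1/10
  Flow on (3->4): 5/5
  Flow on (3->5): 1/1
  Flow on (4->5): 6/8
Maximum flow = 8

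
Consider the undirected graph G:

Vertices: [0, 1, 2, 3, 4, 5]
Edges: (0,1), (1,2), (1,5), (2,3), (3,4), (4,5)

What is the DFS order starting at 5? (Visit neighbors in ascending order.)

DFS from vertex 5 (neighbors processed in ascending order):
Visit order: 5, 1, 0, 2, 3, 4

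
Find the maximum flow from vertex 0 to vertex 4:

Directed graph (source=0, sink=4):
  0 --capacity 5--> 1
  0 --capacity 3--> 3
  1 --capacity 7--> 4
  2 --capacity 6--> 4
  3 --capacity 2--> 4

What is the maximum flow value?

Computing max flow:
  Flow on (0->1): 5/5
  Flow on (0->3): 2/3
  Flow on (1->4): 5/7
  Flow on (3->4): 2/2
Maximum flow = 7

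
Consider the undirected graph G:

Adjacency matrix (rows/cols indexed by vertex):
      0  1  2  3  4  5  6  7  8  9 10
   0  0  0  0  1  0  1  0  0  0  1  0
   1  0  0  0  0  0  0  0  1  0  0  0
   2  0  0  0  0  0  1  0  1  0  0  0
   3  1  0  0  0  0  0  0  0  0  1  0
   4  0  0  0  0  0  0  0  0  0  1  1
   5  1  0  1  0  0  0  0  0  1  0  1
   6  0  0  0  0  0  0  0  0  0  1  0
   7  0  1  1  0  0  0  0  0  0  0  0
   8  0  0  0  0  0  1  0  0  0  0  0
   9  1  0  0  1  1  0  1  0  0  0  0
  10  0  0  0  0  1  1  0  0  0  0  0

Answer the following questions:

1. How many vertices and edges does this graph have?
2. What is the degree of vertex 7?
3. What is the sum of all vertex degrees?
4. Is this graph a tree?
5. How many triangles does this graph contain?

Count: 11 vertices, 12 edges.
Vertex 7 has neighbors [1, 2], degree = 2.
Handshaking lemma: 2 * 12 = 24.
A tree on 11 vertices has 10 edges. This graph has 12 edges (2 extra). Not a tree.
Number of triangles = 1.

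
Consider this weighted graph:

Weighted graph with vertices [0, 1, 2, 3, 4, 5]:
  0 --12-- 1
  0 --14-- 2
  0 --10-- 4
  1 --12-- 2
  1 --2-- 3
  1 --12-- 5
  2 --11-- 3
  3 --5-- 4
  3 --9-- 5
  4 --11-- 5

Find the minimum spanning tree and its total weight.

Applying Kruskal's algorithm (sort edges by weight, add if no cycle):
  Add (1,3) w=2
  Add (3,4) w=5
  Add (3,5) w=9
  Add (0,4) w=10
  Add (2,3) w=11
  Skip (4,5) w=11 (creates cycle)
  Skip (0,1) w=12 (creates cycle)
  Skip (1,2) w=12 (creates cycle)
  Skip (1,5) w=12 (creates cycle)
  Skip (0,2) w=14 (creates cycle)
MST weight = 37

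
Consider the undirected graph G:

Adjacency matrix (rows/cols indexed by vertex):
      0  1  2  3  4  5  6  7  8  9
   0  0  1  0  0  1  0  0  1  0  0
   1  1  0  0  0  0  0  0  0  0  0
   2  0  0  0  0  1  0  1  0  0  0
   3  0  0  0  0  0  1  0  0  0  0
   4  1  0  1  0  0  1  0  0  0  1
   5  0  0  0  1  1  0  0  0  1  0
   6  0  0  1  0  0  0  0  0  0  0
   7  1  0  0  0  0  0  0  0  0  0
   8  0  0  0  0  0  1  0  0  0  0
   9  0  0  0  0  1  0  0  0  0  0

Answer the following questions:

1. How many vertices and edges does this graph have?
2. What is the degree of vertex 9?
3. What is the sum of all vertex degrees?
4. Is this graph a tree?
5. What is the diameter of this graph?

Count: 10 vertices, 9 edges.
Vertex 9 has neighbors [4], degree = 1.
Handshaking lemma: 2 * 9 = 18.
A graph is a tree iff it is connected and has exactly n-1 edges. This graph is connected (all 10 vertices in one component) and has 10-1 = 9 edges. It is a tree.
Diameter (longest shortest path) = 4.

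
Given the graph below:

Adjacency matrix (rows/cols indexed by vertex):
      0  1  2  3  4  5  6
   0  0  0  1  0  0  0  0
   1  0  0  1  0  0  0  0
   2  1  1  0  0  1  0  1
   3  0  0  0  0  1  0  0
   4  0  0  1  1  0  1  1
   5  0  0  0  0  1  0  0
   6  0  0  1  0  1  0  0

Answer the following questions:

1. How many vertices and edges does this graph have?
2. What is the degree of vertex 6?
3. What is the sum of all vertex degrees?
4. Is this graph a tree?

Count: 7 vertices, 7 edges.
Vertex 6 has neighbors [2, 4], degree = 2.
Handshaking lemma: 2 * 7 = 14.
A tree on 7 vertices has 6 edges. This graph has 7 edges (1 extra). Not a tree.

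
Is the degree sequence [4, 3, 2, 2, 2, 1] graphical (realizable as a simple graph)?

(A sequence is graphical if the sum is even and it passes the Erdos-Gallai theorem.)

Sum of degrees = 14. Sum is even and passes Erdos-Gallai. The sequence IS graphical.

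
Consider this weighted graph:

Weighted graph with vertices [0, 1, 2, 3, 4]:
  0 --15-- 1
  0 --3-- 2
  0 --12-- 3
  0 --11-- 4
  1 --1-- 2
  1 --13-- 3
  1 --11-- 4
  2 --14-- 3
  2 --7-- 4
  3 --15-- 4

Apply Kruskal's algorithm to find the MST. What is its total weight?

Applying Kruskal's algorithm (sort edges by weight, add if no cycle):
  Add (1,2) w=1
  Add (0,2) w=3
  Add (2,4) w=7
  Skip (0,4) w=11 (creates cycle)
  Skip (1,4) w=11 (creates cycle)
  Add (0,3) w=12
  Skip (1,3) w=13 (creates cycle)
  Skip (2,3) w=14 (creates cycle)
  Skip (0,1) w=15 (creates cycle)
  Skip (3,4) w=15 (creates cycle)
MST weight = 23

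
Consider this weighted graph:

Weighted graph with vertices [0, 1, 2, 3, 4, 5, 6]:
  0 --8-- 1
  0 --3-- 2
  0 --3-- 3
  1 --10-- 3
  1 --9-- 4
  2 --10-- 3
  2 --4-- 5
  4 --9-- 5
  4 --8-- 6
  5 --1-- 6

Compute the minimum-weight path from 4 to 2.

Using Dijkstra's algorithm from vertex 4:
Shortest path: 4 -> 5 -> 2
Total weight: 9 + 4 = 13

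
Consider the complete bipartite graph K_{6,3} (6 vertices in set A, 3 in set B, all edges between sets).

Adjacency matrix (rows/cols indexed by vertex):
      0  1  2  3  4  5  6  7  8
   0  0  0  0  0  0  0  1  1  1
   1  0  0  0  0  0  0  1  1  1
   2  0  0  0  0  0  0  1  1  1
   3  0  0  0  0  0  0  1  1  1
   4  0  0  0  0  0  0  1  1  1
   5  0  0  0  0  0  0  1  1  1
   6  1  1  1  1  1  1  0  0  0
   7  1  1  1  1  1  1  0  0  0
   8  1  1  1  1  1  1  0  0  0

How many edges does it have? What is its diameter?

K_{6,3} has 6 * 3 = 18 edges.
Any vertex reaches any opposite-side vertex in 1 step; same-side vertices reach in 2 steps via any opposite-side vertex.
Diameter = 2.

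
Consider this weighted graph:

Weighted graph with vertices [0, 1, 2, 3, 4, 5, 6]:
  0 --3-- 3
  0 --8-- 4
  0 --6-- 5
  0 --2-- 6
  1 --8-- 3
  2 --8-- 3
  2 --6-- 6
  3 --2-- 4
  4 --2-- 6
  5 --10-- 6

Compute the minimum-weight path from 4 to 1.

Using Dijkstra's algorithm from vertex 4:
Shortest path: 4 -> 3 -> 1
Total weight: 2 + 8 = 10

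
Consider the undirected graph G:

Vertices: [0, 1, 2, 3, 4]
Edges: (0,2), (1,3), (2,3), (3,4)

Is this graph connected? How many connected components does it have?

Checking connectivity: the graph has 1 connected component(s).
All vertices are reachable from each other. The graph IS connected.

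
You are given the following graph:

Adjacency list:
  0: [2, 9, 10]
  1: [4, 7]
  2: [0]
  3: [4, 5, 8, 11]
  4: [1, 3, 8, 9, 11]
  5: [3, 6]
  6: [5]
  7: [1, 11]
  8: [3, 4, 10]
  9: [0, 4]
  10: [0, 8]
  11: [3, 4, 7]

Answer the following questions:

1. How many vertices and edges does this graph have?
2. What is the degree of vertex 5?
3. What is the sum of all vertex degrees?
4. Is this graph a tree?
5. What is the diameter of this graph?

Count: 12 vertices, 15 edges.
Vertex 5 has neighbors [3, 6], degree = 2.
Handshaking lemma: 2 * 15 = 30.
A tree on 12 vertices has 11 edges. This graph has 15 edges (4 extra). Not a tree.
Diameter (longest shortest path) = 6.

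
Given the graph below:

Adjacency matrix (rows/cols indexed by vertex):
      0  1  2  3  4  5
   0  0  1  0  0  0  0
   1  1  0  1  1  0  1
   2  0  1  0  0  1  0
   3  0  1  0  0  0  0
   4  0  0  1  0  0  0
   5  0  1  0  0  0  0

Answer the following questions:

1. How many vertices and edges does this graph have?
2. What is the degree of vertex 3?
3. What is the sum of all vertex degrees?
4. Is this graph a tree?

Count: 6 vertices, 5 edges.
Vertex 3 has neighbors [1], degree = 1.
Handshaking lemma: 2 * 5 = 10.
A graph is a tree iff it is connected and has exactly n-1 edges. This graph is connected (all 6 vertices in one component) and has 6-1 = 5 edges. It is a tree.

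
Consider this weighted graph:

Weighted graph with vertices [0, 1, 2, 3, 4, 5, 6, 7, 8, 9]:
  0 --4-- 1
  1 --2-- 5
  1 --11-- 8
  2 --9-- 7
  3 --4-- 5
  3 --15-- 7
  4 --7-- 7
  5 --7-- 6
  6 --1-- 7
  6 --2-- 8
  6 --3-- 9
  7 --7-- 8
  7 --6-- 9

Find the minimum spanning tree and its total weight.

Applying Kruskal's algorithm (sort edges by weight, add if no cycle):
  Add (6,7) w=1
  Add (1,5) w=2
  Add (6,8) w=2
  Add (6,9) w=3
  Add (0,1) w=4
  Add (3,5) w=4
  Skip (7,9) w=6 (creates cycle)
  Add (4,7) w=7
  Add (5,6) w=7
  Skip (7,8) w=7 (creates cycle)
  Add (2,7) w=9
  Skip (1,8) w=11 (creates cycle)
  Skip (3,7) w=15 (creates cycle)
MST weight = 39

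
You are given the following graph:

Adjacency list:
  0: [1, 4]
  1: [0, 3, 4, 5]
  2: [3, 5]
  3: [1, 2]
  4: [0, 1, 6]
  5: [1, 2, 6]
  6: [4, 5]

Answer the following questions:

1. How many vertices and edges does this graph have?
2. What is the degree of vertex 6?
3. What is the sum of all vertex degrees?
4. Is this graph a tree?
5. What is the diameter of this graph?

Count: 7 vertices, 9 edges.
Vertex 6 has neighbors [4, 5], degree = 2.
Handshaking lemma: 2 * 9 = 18.
A tree on 7 vertices has 6 edges. This graph has 9 edges (3 extra). Not a tree.
Diameter (longest shortest path) = 3.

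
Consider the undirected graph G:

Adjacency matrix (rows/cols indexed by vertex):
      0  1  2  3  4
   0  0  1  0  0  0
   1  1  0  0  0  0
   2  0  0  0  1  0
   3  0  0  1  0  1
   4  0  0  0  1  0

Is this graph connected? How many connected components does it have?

Checking connectivity: the graph has 2 connected component(s).
Components: [[0, 1], [2, 3, 4]]. The graph is NOT connected.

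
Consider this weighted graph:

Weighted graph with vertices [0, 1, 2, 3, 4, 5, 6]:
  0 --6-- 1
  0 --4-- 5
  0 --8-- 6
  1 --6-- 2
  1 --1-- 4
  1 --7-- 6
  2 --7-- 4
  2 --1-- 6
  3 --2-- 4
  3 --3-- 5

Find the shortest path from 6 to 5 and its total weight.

Using Dijkstra's algorithm from vertex 6:
Shortest path: 6 -> 0 -> 5
Total weight: 8 + 4 = 12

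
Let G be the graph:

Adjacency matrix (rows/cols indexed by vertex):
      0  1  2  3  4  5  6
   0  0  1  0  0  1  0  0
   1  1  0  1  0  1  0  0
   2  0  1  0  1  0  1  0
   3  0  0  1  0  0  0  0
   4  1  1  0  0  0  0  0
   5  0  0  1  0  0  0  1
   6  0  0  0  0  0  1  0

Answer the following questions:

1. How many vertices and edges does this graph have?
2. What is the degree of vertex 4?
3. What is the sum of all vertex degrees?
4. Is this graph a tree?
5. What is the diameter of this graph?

Count: 7 vertices, 7 edges.
Vertex 4 has neighbors [0, 1], degree = 2.
Handshaking lemma: 2 * 7 = 14.
A tree on 7 vertices has 6 edges. This graph has 7 edges (1 extra). Not a tree.
Diameter (longest shortest path) = 4.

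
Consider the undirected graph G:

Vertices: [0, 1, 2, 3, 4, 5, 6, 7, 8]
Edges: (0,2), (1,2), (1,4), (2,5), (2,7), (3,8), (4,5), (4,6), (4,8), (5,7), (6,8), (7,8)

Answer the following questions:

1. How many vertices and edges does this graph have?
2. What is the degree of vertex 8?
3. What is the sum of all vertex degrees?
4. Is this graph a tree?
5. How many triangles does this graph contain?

Count: 9 vertices, 12 edges.
Vertex 8 has neighbors [3, 4, 6, 7], degree = 4.
Handshaking lemma: 2 * 12 = 24.
A tree on 9 vertices has 8 edges. This graph has 12 edges (4 extra). Not a tree.
Number of triangles = 2.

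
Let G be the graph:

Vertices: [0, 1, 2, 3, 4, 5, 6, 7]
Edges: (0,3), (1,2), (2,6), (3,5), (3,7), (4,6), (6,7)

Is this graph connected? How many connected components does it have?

Checking connectivity: the graph has 1 connected component(s).
All vertices are reachable from each other. The graph IS connected.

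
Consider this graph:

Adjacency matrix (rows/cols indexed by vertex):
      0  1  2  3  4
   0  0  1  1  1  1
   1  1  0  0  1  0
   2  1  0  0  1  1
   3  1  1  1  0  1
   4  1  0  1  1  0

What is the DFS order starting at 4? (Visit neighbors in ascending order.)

DFS from vertex 4 (neighbors processed in ascending order):
Visit order: 4, 0, 1, 3, 2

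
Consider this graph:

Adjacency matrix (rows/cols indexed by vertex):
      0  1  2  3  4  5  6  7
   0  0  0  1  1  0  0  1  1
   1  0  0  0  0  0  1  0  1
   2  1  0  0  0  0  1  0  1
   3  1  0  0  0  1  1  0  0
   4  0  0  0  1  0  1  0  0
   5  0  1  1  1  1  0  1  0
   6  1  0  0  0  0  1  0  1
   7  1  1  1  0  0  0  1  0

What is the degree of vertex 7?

Vertex 7 has neighbors [0, 1, 2, 6], so deg(7) = 4.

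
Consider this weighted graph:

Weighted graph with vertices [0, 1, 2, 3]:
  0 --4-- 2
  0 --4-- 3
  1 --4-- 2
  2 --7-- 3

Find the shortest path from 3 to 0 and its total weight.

Using Dijkstra's algorithm from vertex 3:
Shortest path: 3 -> 0
Total weight: 4 = 4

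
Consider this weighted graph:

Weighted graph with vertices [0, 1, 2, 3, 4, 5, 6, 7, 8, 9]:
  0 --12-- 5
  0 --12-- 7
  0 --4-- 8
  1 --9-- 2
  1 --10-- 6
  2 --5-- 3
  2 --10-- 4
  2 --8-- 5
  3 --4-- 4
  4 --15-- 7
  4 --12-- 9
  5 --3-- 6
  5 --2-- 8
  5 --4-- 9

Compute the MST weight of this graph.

Applying Kruskal's algorithm (sort edges by weight, add if no cycle):
  Add (5,8) w=2
  Add (5,6) w=3
  Add (0,8) w=4
  Add (3,4) w=4
  Add (5,9) w=4
  Add (2,3) w=5
  Add (2,5) w=8
  Add (1,2) w=9
  Skip (1,6) w=10 (creates cycle)
  Skip (2,4) w=10 (creates cycle)
  Skip (0,5) w=12 (creates cycle)
  Add (0,7) w=12
  Skip (4,9) w=12 (creates cycle)
  Skip (4,7) w=15 (creates cycle)
MST weight = 51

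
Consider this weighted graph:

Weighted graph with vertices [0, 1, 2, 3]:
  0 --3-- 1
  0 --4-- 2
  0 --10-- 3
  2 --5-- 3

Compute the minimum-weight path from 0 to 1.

Using Dijkstra's algorithm from vertex 0:
Shortest path: 0 -> 1
Total weight: 3 = 3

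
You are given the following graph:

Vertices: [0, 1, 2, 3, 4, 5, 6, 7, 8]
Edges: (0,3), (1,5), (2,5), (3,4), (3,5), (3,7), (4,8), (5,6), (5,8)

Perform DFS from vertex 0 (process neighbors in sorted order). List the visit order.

DFS from vertex 0 (neighbors processed in ascending order):
Visit order: 0, 3, 4, 8, 5, 1, 2, 6, 7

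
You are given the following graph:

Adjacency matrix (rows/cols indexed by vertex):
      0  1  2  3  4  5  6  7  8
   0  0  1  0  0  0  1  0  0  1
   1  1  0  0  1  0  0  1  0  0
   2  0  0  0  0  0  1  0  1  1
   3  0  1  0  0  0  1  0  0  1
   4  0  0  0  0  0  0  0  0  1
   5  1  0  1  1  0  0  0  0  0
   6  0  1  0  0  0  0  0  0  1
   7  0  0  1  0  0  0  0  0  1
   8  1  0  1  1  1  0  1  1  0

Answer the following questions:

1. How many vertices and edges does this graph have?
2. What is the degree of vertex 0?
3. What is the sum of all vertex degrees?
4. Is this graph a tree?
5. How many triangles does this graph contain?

Count: 9 vertices, 13 edges.
Vertex 0 has neighbors [1, 5, 8], degree = 3.
Handshaking lemma: 2 * 13 = 26.
A tree on 9 vertices has 8 edges. This graph has 13 edges (5 extra). Not a tree.
Number of triangles = 1.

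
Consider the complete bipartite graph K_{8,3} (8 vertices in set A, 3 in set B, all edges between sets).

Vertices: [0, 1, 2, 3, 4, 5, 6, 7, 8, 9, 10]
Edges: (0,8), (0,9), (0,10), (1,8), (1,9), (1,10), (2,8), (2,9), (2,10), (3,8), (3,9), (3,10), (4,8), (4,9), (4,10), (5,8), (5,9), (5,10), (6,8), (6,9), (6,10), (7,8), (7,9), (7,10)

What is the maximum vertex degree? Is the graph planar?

Set-A vertices have degree 3; set-B vertices have degree 8. Maximum degree = max(8,3) = 8.
K_{8,3} contains K_{3,3} as a subgraph (since both sides have >= 3 vertices); by Kuratowski's theorem it is not planar.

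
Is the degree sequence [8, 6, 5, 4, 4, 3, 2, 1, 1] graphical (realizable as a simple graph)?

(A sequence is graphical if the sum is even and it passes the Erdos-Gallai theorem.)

Sum of degrees = 34. Sum is even and passes Erdos-Gallai. The sequence IS graphical.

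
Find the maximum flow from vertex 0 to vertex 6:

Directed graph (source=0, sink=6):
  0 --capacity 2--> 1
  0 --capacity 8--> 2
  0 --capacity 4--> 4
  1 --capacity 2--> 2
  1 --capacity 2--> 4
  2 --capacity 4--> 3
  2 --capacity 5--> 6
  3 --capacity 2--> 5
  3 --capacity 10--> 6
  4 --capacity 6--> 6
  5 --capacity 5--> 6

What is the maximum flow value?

Computing max flow:
  Flow on (0->1): 2/2
  Flow on (0->2): 8/8
  Flow on (0->4): 4/4
  Flow on (1->2): 1/2
  Flow on (1->4): 1/2
  Flow on (2->3): 4/4
  Flow on (2->6): 5/5
  Flow on (3->6): 4/10
  Flow on (4->6): 5/6
Maximum flow = 14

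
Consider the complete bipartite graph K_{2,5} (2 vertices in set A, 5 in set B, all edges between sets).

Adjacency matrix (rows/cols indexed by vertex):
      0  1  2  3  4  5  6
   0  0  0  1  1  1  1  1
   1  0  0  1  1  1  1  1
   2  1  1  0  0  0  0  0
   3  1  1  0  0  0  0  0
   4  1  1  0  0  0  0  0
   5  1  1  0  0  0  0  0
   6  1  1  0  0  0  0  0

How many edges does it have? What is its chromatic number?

K_{2,5} has 2 * 5 = 10 edges.
Bipartite graphs have chromatic number 2 (color each partition differently).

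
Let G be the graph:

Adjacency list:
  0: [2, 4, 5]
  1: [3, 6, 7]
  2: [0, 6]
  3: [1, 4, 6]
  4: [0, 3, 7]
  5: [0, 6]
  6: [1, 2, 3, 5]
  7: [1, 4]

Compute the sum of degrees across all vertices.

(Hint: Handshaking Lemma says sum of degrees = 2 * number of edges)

Count edges: 11 edges.
By Handshaking Lemma: sum of degrees = 2 * 11 = 22.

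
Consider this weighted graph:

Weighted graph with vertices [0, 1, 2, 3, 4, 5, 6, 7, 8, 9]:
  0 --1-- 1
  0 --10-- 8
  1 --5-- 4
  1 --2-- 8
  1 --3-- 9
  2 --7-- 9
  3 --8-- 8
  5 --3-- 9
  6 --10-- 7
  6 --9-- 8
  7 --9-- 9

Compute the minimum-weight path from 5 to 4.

Using Dijkstra's algorithm from vertex 5:
Shortest path: 5 -> 9 -> 1 -> 4
Total weight: 3 + 3 + 5 = 11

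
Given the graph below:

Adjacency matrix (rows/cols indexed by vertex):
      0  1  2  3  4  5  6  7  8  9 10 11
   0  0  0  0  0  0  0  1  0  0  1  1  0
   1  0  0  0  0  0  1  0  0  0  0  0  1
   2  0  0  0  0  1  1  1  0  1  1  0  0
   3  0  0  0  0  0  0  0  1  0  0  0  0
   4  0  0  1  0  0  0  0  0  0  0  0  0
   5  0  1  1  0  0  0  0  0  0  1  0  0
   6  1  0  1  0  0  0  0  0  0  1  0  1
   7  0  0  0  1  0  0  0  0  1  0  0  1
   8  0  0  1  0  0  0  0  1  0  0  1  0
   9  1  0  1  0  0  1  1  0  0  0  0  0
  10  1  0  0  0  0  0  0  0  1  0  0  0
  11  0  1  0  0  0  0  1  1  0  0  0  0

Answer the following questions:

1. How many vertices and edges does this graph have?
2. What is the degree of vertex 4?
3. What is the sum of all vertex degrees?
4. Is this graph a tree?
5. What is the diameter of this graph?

Count: 12 vertices, 17 edges.
Vertex 4 has neighbors [2], degree = 1.
Handshaking lemma: 2 * 17 = 34.
A tree on 12 vertices has 11 edges. This graph has 17 edges (6 extra). Not a tree.
Diameter (longest shortest path) = 4.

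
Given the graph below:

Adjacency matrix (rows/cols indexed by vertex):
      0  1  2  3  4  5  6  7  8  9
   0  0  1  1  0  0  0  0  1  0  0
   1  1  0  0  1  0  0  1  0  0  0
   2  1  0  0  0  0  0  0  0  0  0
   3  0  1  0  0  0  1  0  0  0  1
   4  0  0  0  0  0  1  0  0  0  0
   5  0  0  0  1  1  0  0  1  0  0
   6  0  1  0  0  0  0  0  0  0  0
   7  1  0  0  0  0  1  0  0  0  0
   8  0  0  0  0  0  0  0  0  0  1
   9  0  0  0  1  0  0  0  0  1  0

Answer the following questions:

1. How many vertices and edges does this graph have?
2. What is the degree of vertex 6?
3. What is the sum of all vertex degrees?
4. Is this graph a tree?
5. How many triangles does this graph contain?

Count: 10 vertices, 10 edges.
Vertex 6 has neighbors [1], degree = 1.
Handshaking lemma: 2 * 10 = 20.
A tree on 10 vertices has 9 edges. This graph has 10 edges (1 extra). Not a tree.
Number of triangles = 0.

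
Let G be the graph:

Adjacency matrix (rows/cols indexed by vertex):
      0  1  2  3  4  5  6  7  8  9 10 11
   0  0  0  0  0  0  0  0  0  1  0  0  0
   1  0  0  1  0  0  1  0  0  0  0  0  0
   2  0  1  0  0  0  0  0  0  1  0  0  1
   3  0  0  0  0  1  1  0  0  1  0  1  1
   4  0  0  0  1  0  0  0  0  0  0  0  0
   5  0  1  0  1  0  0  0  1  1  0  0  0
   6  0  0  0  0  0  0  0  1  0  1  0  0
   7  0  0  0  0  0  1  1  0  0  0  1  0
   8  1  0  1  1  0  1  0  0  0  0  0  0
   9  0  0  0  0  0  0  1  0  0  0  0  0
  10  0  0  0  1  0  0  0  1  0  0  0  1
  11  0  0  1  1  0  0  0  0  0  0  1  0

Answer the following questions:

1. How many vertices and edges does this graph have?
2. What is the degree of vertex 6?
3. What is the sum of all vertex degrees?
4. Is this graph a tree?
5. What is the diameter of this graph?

Count: 12 vertices, 16 edges.
Vertex 6 has neighbors [7, 9], degree = 2.
Handshaking lemma: 2 * 16 = 32.
A tree on 12 vertices has 11 edges. This graph has 16 edges (5 extra). Not a tree.
Diameter (longest shortest path) = 5.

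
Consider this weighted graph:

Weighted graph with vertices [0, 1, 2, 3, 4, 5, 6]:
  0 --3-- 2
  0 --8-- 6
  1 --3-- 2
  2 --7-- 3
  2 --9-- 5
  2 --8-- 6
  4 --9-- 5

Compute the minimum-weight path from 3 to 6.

Using Dijkstra's algorithm from vertex 3:
Shortest path: 3 -> 2 -> 6
Total weight: 7 + 8 = 15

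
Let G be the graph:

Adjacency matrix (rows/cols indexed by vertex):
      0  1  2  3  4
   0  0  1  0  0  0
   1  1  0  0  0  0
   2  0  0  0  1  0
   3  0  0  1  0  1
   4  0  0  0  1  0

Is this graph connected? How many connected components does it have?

Checking connectivity: the graph has 2 connected component(s).
Components: [[0, 1], [2, 3, 4]]. The graph is NOT connected.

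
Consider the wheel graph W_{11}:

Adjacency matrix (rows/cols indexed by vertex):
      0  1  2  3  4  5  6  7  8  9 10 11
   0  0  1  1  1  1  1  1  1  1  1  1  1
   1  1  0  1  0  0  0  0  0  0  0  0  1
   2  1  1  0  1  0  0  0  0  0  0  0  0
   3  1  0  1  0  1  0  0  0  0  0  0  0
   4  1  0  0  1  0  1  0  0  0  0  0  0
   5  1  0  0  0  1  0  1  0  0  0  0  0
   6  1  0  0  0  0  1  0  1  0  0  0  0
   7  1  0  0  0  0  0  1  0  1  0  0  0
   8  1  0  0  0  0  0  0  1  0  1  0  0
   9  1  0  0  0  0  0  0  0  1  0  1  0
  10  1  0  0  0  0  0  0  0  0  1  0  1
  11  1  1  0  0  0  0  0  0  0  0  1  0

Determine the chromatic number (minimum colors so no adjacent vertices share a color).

W_{11} = C_{11} plus a hub adjacent to every cycle vertex.
The outer cycle needs 3 colors (odd cycle); the hub is adjacent to all of them so needs a fresh color.
Chromatic number = 3 + 1 = 4.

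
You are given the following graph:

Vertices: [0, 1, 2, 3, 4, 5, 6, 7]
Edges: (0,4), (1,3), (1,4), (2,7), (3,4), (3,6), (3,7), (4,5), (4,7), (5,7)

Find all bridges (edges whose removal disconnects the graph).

A bridge is an edge whose removal increases the number of connected components.
Bridges found: (0,4), (2,7), (3,6)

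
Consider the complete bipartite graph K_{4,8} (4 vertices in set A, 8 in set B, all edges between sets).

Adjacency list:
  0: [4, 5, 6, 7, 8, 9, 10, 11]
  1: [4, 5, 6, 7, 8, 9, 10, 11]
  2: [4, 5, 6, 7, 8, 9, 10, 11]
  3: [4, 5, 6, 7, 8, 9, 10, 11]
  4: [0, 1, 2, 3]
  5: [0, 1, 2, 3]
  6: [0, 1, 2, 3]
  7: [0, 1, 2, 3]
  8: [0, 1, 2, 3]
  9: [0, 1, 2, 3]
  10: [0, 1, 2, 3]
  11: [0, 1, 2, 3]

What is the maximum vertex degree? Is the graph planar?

Set-A vertices have degree 8; set-B vertices have degree 4. Maximum degree = max(4,8) = 8.
K_{4,8} contains K_{3,3} as a subgraph (since both sides have >= 3 vertices); by Kuratowski's theorem it is not planar.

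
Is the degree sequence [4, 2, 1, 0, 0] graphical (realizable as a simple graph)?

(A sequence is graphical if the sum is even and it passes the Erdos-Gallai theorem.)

Sum of degrees = 7. Sum is odd, so the sequence is NOT graphical.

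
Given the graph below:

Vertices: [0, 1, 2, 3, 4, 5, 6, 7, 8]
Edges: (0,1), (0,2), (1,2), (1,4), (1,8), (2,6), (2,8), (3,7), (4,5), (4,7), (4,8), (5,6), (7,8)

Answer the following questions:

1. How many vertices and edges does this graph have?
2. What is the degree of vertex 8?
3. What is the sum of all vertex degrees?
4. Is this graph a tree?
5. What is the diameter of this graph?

Count: 9 vertices, 13 edges.
Vertex 8 has neighbors [1, 2, 4, 7], degree = 4.
Handshaking lemma: 2 * 13 = 26.
A tree on 9 vertices has 8 edges. This graph has 13 edges (5 extra). Not a tree.
Diameter (longest shortest path) = 4.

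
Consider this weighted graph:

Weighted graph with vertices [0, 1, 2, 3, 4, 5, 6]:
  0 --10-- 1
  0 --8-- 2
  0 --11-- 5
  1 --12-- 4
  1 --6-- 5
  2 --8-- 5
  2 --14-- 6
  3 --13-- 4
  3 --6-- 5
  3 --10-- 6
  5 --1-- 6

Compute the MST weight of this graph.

Applying Kruskal's algorithm (sort edges by weight, add if no cycle):
  Add (5,6) w=1
  Add (1,5) w=6
  Add (3,5) w=6
  Add (0,2) w=8
  Add (2,5) w=8
  Skip (0,1) w=10 (creates cycle)
  Skip (3,6) w=10 (creates cycle)
  Skip (0,5) w=11 (creates cycle)
  Add (1,4) w=12
  Skip (3,4) w=13 (creates cycle)
  Skip (2,6) w=14 (creates cycle)
MST weight = 41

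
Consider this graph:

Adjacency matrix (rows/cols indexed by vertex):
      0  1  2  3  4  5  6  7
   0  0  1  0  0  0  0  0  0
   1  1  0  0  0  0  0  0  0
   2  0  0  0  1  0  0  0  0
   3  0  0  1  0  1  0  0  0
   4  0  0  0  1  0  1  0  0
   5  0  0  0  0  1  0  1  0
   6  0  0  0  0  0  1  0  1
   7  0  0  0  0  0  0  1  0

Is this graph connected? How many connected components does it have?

Checking connectivity: the graph has 2 connected component(s).
Components: [[0, 1], [2, 3, 4, 5, 6, 7]]. The graph is NOT connected.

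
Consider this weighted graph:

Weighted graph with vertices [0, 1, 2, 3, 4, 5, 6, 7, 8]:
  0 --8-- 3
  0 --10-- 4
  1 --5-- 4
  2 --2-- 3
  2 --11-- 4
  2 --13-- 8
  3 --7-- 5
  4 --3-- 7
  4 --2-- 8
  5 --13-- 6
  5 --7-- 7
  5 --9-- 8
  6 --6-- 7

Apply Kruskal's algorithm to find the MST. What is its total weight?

Applying Kruskal's algorithm (sort edges by weight, add if no cycle):
  Add (2,3) w=2
  Add (4,8) w=2
  Add (4,7) w=3
  Add (1,4) w=5
  Add (6,7) w=6
  Add (3,5) w=7
  Add (5,7) w=7
  Add (0,3) w=8
  Skip (5,8) w=9 (creates cycle)
  Skip (0,4) w=10 (creates cycle)
  Skip (2,4) w=11 (creates cycle)
  Skip (2,8) w=13 (creates cycle)
  Skip (5,6) w=13 (creates cycle)
MST weight = 40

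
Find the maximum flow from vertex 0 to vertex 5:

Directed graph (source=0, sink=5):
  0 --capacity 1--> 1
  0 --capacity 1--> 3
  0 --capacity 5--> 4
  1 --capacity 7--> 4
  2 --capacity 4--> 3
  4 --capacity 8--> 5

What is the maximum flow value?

Computing max flow:
  Flow on (0->1): 1/1
  Flow on (0->4): 5/5
  Flow on (1->4): 1/7
  Flow on (4->5): 6/8
Maximum flow = 6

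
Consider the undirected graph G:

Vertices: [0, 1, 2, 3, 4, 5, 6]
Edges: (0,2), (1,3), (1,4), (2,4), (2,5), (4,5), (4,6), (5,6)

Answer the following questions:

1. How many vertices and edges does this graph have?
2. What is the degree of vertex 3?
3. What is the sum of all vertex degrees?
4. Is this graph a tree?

Count: 7 vertices, 8 edges.
Vertex 3 has neighbors [1], degree = 1.
Handshaking lemma: 2 * 8 = 16.
A tree on 7 vertices has 6 edges. This graph has 8 edges (2 extra). Not a tree.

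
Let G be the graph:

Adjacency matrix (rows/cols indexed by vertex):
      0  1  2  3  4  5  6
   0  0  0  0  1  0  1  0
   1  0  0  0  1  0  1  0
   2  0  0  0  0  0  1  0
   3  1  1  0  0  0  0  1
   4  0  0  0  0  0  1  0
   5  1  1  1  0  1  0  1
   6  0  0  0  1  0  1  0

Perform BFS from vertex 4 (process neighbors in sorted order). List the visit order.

BFS from vertex 4 (neighbors processed in ascending order):
Visit order: 4, 5, 0, 1, 2, 6, 3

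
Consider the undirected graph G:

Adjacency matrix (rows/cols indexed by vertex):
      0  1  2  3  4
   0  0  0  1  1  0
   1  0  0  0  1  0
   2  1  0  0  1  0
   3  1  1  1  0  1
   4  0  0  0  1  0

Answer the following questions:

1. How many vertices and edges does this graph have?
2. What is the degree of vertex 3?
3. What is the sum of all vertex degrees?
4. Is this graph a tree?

Count: 5 vertices, 5 edges.
Vertex 3 has neighbors [0, 1, 2, 4], degree = 4.
Handshaking lemma: 2 * 5 = 10.
A tree on 5 vertices has 4 edges. This graph has 5 edges (1 extra). Not a tree.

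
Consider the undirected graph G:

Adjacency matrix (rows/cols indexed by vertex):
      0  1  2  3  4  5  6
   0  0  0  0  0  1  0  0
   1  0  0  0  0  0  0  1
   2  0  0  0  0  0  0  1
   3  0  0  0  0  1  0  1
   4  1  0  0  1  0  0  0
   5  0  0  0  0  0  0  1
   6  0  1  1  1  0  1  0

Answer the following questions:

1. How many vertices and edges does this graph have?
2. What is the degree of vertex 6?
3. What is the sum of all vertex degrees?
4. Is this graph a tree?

Count: 7 vertices, 6 edges.
Vertex 6 has neighbors [1, 2, 3, 5], degree = 4.
Handshaking lemma: 2 * 6 = 12.
A graph is a tree iff it is connected and has exactly n-1 edges. This graph is connected (all 7 vertices in one component) and has 7-1 = 6 edges. It is a tree.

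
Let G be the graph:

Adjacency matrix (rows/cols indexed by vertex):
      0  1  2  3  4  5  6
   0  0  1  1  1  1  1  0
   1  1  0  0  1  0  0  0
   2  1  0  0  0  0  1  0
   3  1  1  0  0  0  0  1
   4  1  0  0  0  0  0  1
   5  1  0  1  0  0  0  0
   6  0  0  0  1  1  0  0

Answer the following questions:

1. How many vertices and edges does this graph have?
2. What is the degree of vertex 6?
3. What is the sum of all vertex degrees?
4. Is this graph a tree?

Count: 7 vertices, 9 edges.
Vertex 6 has neighbors [3, 4], degree = 2.
Handshaking lemma: 2 * 9 = 18.
A tree on 7 vertices has 6 edges. This graph has 9 edges (3 extra). Not a tree.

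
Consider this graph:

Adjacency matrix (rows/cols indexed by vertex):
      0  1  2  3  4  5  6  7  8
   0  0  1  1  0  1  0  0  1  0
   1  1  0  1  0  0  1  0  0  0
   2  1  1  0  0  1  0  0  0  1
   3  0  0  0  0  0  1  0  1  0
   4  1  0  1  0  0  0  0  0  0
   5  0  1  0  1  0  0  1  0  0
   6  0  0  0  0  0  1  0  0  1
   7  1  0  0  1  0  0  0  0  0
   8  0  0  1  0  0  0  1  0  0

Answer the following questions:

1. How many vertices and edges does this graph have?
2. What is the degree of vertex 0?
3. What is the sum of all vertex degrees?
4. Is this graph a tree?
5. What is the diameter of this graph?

Count: 9 vertices, 12 edges.
Vertex 0 has neighbors [1, 2, 4, 7], degree = 4.
Handshaking lemma: 2 * 12 = 24.
A tree on 9 vertices has 8 edges. This graph has 12 edges (4 extra). Not a tree.
Diameter (longest shortest path) = 3.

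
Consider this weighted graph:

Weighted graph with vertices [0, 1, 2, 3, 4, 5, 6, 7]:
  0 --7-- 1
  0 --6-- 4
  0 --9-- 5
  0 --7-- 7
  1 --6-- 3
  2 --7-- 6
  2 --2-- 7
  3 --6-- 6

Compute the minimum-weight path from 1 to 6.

Using Dijkstra's algorithm from vertex 1:
Shortest path: 1 -> 3 -> 6
Total weight: 6 + 6 = 12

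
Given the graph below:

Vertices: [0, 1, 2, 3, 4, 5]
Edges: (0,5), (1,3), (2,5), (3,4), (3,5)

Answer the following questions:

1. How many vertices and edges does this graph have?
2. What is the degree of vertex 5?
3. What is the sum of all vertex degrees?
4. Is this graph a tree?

Count: 6 vertices, 5 edges.
Vertex 5 has neighbors [0, 2, 3], degree = 3.
Handshaking lemma: 2 * 5 = 10.
A graph is a tree iff it is connected and has exactly n-1 edges. This graph is connected (all 6 vertices in one component) and has 6-1 = 5 edges. It is a tree.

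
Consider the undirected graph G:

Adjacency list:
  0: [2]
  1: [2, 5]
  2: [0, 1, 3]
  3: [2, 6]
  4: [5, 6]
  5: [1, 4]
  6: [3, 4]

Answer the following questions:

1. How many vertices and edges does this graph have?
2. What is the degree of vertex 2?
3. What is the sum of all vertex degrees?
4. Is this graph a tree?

Count: 7 vertices, 7 edges.
Vertex 2 has neighbors [0, 1, 3], degree = 3.
Handshaking lemma: 2 * 7 = 14.
A tree on 7 vertices has 6 edges. This graph has 7 edges (1 extra). Not a tree.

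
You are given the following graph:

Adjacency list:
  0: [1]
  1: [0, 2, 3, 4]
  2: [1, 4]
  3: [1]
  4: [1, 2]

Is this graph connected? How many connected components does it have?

Checking connectivity: the graph has 1 connected component(s).
All vertices are reachable from each other. The graph IS connected.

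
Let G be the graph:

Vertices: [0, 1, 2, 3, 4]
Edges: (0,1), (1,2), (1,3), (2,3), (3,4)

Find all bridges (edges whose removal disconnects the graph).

A bridge is an edge whose removal increases the number of connected components.
Bridges found: (0,1), (3,4)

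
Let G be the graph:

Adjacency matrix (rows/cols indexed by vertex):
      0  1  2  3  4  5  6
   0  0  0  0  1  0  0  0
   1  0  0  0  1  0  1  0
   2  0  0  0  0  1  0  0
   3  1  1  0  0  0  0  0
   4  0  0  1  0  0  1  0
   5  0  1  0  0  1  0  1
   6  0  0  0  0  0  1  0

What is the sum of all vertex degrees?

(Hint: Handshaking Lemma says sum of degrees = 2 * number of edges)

Count edges: 6 edges.
By Handshaking Lemma: sum of degrees = 2 * 6 = 12.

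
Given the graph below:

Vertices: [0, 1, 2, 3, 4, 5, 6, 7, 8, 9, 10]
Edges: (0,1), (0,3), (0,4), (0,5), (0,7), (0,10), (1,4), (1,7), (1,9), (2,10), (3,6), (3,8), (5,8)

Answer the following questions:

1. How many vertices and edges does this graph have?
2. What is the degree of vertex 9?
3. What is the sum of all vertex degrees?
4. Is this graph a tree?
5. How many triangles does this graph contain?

Count: 11 vertices, 13 edges.
Vertex 9 has neighbors [1], degree = 1.
Handshaking lemma: 2 * 13 = 26.
A tree on 11 vertices has 10 edges. This graph has 13 edges (3 extra). Not a tree.
Number of triangles = 2.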